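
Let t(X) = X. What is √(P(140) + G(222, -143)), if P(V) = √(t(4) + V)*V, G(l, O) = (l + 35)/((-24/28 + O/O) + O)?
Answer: 7*√342490/100 ≈ 40.966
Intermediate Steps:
G(l, O) = (35 + l)/(⅐ + O) (G(l, O) = (35 + l)/((-24*1/28 + 1) + O) = (35 + l)/((-6/7 + 1) + O) = (35 + l)/(⅐ + O))
P(V) = V*√(4 + V) (P(V) = √(4 + V)*V = V*√(4 + V))
√(P(140) + G(222, -143)) = √(140*√(4 + 140) + 7*(35 + 222)/(1 + 7*(-143))) = √(140*√144 + 7*257/(1 - 1001)) = √(140*12 + 7*257/(-1000)) = √(1680 + 7*(-1/1000)*257) = √(1680 - 1799/1000) = √(1678201/1000) = 7*√342490/100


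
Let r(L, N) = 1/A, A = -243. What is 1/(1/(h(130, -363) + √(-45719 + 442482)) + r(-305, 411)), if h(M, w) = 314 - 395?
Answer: -90036117/291787 - 59049*√396763/291787 ≈ -436.04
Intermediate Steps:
h(M, w) = -81
r(L, N) = -1/243 (r(L, N) = 1/(-243) = -1/243)
1/(1/(h(130, -363) + √(-45719 + 442482)) + r(-305, 411)) = 1/(1/(-81 + √(-45719 + 442482)) - 1/243) = 1/(1/(-81 + √396763) - 1/243) = 1/(-1/243 + 1/(-81 + √396763))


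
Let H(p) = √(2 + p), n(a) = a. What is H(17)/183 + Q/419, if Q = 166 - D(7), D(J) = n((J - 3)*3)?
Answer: 154/419 + √19/183 ≈ 0.39136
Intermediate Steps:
D(J) = -9 + 3*J (D(J) = (J - 3)*3 = (-3 + J)*3 = -9 + 3*J)
Q = 154 (Q = 166 - (-9 + 3*7) = 166 - (-9 + 21) = 166 - 1*12 = 166 - 12 = 154)
H(17)/183 + Q/419 = √(2 + 17)/183 + 154/419 = √19*(1/183) + 154*(1/419) = √19/183 + 154/419 = 154/419 + √19/183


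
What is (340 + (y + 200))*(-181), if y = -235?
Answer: -55205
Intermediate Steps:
(340 + (y + 200))*(-181) = (340 + (-235 + 200))*(-181) = (340 - 35)*(-181) = 305*(-181) = -55205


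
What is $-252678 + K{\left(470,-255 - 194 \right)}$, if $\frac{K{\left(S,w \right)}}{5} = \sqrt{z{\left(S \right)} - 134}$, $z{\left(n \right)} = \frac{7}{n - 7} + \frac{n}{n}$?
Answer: $-252678 + \frac{10 i \sqrt{7126959}}{463} \approx -2.5268 \cdot 10^{5} + 57.66 i$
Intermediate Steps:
$z{\left(n \right)} = 1 + \frac{7}{-7 + n}$ ($z{\left(n \right)} = \frac{7}{-7 + n} + 1 = 1 + \frac{7}{-7 + n}$)
$K{\left(S,w \right)} = 5 \sqrt{-134 + \frac{S}{-7 + S}}$ ($K{\left(S,w \right)} = 5 \sqrt{\frac{S}{-7 + S} - 134} = 5 \sqrt{-134 + \frac{S}{-7 + S}}$)
$-252678 + K{\left(470,-255 - 194 \right)} = -252678 + 5 \sqrt{7} \sqrt{\frac{134 - 8930}{-7 + 470}} = -252678 + 5 \sqrt{7} \sqrt{\frac{134 - 8930}{463}} = -252678 + 5 \sqrt{7} \sqrt{\frac{1}{463} \left(-8796\right)} = -252678 + 5 \sqrt{7} \sqrt{- \frac{8796}{463}} = -252678 + 5 \sqrt{7} \frac{2 i \sqrt{1018137}}{463} = -252678 + \frac{10 i \sqrt{7126959}}{463}$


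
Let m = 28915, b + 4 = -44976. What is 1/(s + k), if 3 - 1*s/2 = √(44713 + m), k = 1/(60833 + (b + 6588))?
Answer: -3021613327/148297666021663 - 2014393924*√18407/148297666021663 ≈ -0.0018633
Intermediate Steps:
b = -44980 (b = -4 - 44976 = -44980)
k = 1/22441 (k = 1/(60833 + (-44980 + 6588)) = 1/(60833 - 38392) = 1/22441 ≈ 4.4561e-5)
s = 6 - 4*√18407 (s = 6 - 2*√(44713 + 28915) = 6 - 4*√18407 ≈ -536.69)
1/(s + k) = 1/((6 - 4*√18407) + 1/22441) = 1/(134647/22441 - 4*√18407)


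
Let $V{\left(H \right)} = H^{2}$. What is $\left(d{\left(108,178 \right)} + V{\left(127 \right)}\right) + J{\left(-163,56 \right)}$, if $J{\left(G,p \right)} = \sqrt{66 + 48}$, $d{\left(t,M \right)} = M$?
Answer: $16307 + \sqrt{114} \approx 16318.0$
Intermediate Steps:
$J{\left(G,p \right)} = \sqrt{114}$
$\left(d{\left(108,178 \right)} + V{\left(127 \right)}\right) + J{\left(-163,56 \right)} = \left(178 + 127^{2}\right) + \sqrt{114} = \left(178 + 16129\right) + \sqrt{114} = 16307 + \sqrt{114}$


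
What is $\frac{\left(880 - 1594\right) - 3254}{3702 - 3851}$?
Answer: $\frac{3968}{149} \approx 26.631$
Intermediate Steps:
$\frac{\left(880 - 1594\right) - 3254}{3702 - 3851} = \frac{-714 - 3254}{-149} = \left(-3968\right) \left(- \frac{1}{149}\right) = \frac{3968}{149}$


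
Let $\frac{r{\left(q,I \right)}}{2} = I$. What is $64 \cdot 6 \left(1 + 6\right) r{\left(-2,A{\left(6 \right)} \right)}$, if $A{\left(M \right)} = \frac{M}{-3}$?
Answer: $-10752$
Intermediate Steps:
$A{\left(M \right)} = - \frac{M}{3}$ ($A{\left(M \right)} = M \left(- \frac{1}{3}\right) = - \frac{M}{3}$)
$r{\left(q,I \right)} = 2 I$
$64 \cdot 6 \left(1 + 6\right) r{\left(-2,A{\left(6 \right)} \right)} = 64 \cdot 6 \left(1 + 6\right) 2 \left(\left(- \frac{1}{3}\right) 6\right) = 64 \cdot 6 \cdot 7 \cdot 2 \left(-2\right) = 64 \cdot 42 \left(-4\right) = 2688 \left(-4\right) = -10752$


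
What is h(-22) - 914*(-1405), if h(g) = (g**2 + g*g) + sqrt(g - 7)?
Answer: 1285138 + I*sqrt(29) ≈ 1.2851e+6 + 5.3852*I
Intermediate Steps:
h(g) = sqrt(-7 + g) + 2*g**2 (h(g) = (g**2 + g**2) + sqrt(-7 + g) = 2*g**2 + sqrt(-7 + g) = sqrt(-7 + g) + 2*g**2)
h(-22) - 914*(-1405) = (sqrt(-7 - 22) + 2*(-22)**2) - 914*(-1405) = (sqrt(-29) + 2*484) + 1284170 = (I*sqrt(29) + 968) + 1284170 = (968 + I*sqrt(29)) + 1284170 = 1285138 + I*sqrt(29)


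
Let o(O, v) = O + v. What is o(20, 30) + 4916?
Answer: 4966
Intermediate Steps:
o(20, 30) + 4916 = (20 + 30) + 4916 = 50 + 4916 = 4966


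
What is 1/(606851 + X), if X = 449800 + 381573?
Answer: 1/1438224 ≈ 6.9530e-7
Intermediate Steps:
X = 831373
1/(606851 + X) = 1/(606851 + 831373) = 1/1438224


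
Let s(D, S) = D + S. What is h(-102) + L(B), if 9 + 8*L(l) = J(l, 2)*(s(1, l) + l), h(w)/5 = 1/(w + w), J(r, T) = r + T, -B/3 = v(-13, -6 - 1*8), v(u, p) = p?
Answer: 190271/408 ≈ 466.35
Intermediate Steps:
B = 42 (B = -3*(-6 - 1*8) = -3*(-6 - 8) = -3*(-14) = 42)
J(r, T) = T + r
h(w) = 5/(2*w) (h(w) = 5/(w + w) = 5/((2*w)) = 5*(1/(2*w)) = 5/(2*w))
L(l) = -9/8 + (1 + 2*l)*(2 + l)/8 (L(l) = -9/8 + ((2 + l)*((1 + l) + l))/8 = -9/8 + ((2 + l)*(1 + 2*l))/8 = -9/8 + ((1 + 2*l)*(2 + l))/8 = -9/8 + (1 + 2*l)*(2 + l)/8)
h(-102) + L(B) = (5/2)/(-102) + (-7/8 + (¼)*42² + (5/8)*42) = (5/2)*(-1/102) + (-7/8 + (¼)*1764 + 105/4) = -5/204 + (-7/8 + 441 + 105/4) = -5/204 + 3731/8 = 190271/408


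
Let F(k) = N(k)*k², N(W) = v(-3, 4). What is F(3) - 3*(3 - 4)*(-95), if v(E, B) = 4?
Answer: -249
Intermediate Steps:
N(W) = 4
F(k) = 4*k²
F(3) - 3*(3 - 4)*(-95) = 4*3² - 3*(3 - 4)*(-95) = 4*9 - 3*(-1)*(-95) = 36 + 3*(-95) = 36 - 285 = -249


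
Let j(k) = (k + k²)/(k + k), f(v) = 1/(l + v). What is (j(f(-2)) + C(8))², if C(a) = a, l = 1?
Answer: 64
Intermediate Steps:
f(v) = 1/(1 + v)
j(k) = (k + k²)/(2*k) (j(k) = (k + k²)/((2*k)) = (k + k²)*(1/(2*k)) = (k + k²)/(2*k))
(j(f(-2)) + C(8))² = ((½ + 1/(2*(1 - 2))) + 8)² = ((½ + (½)/(-1)) + 8)² = ((½ + (½)*(-1)) + 8)² = ((½ - ½) + 8)² = (0 + 8)² = 8² = 64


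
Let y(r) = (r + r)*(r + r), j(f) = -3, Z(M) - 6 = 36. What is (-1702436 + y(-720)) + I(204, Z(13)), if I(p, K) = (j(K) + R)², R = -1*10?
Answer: 371333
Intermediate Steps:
Z(M) = 42 (Z(M) = 6 + 36 = 42)
R = -10
I(p, K) = 169 (I(p, K) = (-3 - 10)² = (-13)² = 169)
y(r) = 4*r² (y(r) = (2*r)*(2*r) = 4*r²)
(-1702436 + y(-720)) + I(204, Z(13)) = (-1702436 + 4*(-720)²) + 169 = (-1702436 + 4*518400) + 169 = (-1702436 + 2073600) + 169 = 371164 + 169 = 371333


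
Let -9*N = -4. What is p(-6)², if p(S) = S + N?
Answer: 2500/81 ≈ 30.864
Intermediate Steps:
N = 4/9 (N = -⅑*(-4) = 4/9 ≈ 0.44444)
p(S) = 4/9 + S (p(S) = S + 4/9 = 4/9 + S)
p(-6)² = (4/9 - 6)² = (-50/9)² = 2500/81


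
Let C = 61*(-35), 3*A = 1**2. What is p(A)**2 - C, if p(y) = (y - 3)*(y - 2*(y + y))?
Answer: 19279/9 ≈ 2142.1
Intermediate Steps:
A = 1/3 (A = (1/3)*1**2 = (1/3)*1 = 1/3 ≈ 0.33333)
p(y) = -3*y*(-3 + y) (p(y) = (-3 + y)*(y - 4*y) = (-3 + y)*(-3*y) = -3*y*(-3 + y))
C = -2135
p(A)**2 - C = (3*(1/3)*(3 - 1*1/3))**2 - 1*(-2135) = (3*(1/3)*(3 - 1/3))**2 + 2135 = (3*(1/3)*(8/3))**2 + 2135 = (8/3)**2 + 2135 = 64/9 + 2135 = 19279/9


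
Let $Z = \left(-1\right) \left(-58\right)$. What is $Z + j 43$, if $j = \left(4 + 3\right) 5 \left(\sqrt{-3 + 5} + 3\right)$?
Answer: $4573 + 1505 \sqrt{2} \approx 6701.4$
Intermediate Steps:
$Z = 58$
$j = 105 + 35 \sqrt{2}$ ($j = 7 \cdot 5 \left(\sqrt{2} + 3\right) = 7 \cdot 5 \left(3 + \sqrt{2}\right) = 7 \left(15 + 5 \sqrt{2}\right) = 105 + 35 \sqrt{2} \approx 154.5$)
$Z + j 43 = 58 + \left(105 + 35 \sqrt{2}\right) 43 = 58 + \left(4515 + 1505 \sqrt{2}\right) = 4573 + 1505 \sqrt{2}$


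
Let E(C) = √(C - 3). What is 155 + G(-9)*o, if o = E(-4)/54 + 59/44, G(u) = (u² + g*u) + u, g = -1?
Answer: 11599/44 + 3*I*√7/2 ≈ 263.61 + 3.9686*I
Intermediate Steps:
E(C) = √(-3 + C)
G(u) = u² (G(u) = (u² - u) + u = u²)
o = 59/44 + I*√7/54 (o = √(-3 - 4)/54 + 59/44 = √(-7)*(1/54) + 59*(1/44) = (I*√7)*(1/54) + 59/44 = I*√7/54 + 59/44 = 59/44 + I*√7/54 ≈ 1.3409 + 0.048995*I)
155 + G(-9)*o = 155 + (-9)²*(59/44 + I*√7/54) = 155 + 81*(59/44 + I*√7/54) = 155 + (4779/44 + 3*I*√7/2) = 11599/44 + 3*I*√7/2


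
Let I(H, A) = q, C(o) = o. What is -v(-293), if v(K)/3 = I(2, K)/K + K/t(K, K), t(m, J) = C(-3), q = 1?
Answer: -85846/293 ≈ -292.99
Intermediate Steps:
I(H, A) = 1
t(m, J) = -3
v(K) = -K + 3/K (v(K) = 3*(1/K + K/(-3)) = 3*(1/K + K*(-⅓)) = 3*(1/K - K/3) = -K + 3/K)
-v(-293) = -(-1*(-293) + 3/(-293)) = -(293 + 3*(-1/293)) = -(293 - 3/293) = -1*85846/293 = -85846/293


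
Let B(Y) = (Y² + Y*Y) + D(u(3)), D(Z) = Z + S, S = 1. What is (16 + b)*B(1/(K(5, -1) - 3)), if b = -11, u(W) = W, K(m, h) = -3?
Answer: 365/18 ≈ 20.278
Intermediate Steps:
D(Z) = 1 + Z (D(Z) = Z + 1 = 1 + Z)
B(Y) = 4 + 2*Y² (B(Y) = (Y² + Y*Y) + (1 + 3) = (Y² + Y²) + 4 = 2*Y² + 4 = 4 + 2*Y²)
(16 + b)*B(1/(K(5, -1) - 3)) = (16 - 11)*(4 + 2*(1/(-3 - 3))²) = 5*(4 + 2*(1/(-6))²) = 5*(4 + 2*(-⅙)²) = 5*(4 + 2*(1/36)) = 5*(4 + 1/18) = 5*(73/18) = 365/18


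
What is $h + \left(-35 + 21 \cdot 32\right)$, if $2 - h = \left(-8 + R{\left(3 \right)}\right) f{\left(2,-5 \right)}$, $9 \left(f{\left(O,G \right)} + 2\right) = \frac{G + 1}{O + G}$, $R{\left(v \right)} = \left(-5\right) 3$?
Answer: $\frac{16103}{27} \approx 596.41$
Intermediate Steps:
$R{\left(v \right)} = -15$
$f{\left(O,G \right)} = -2 + \frac{1 + G}{9 \left(G + O\right)}$ ($f{\left(O,G \right)} = -2 + \frac{\left(G + 1\right) \frac{1}{O + G}}{9} = -2 + \frac{\left(1 + G\right) \frac{1}{G + O}}{9} = -2 + \frac{\frac{1}{G + O} \left(1 + G\right)}{9} = -2 + \frac{1 + G}{9 \left(G + O\right)}$)
$h = - \frac{1096}{27}$ ($h = 2 - \left(-8 - 15\right) \frac{1 - 36 - -85}{9 \left(-5 + 2\right)} = 2 - - 23 \frac{1 - 36 + 85}{9 \left(-3\right)} = 2 - - 23 \cdot \frac{1}{9} \left(- \frac{1}{3}\right) 50 = 2 - \left(-23\right) \left(- \frac{50}{27}\right) = 2 - \frac{1150}{27} = - \frac{1096}{27} \approx -40.593$)
$h + \left(-35 + 21 \cdot 32\right) = - \frac{1096}{27} + \left(-35 + 21 \cdot 32\right) = - \frac{1096}{27} + \left(-35 + 672\right) = - \frac{1096}{27} + 637 = \frac{16103}{27}$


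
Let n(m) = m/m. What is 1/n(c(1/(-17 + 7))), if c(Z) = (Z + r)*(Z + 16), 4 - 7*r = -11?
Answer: 1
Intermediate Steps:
r = 15/7 (r = 4/7 - ⅐*(-11) = 4/7 + 11/7 = 15/7 ≈ 2.1429)
c(Z) = (16 + Z)*(15/7 + Z) (c(Z) = (Z + 15/7)*(Z + 16) = (15/7 + Z)*(16 + Z) = (16 + Z)*(15/7 + Z))
n(m) = 1
1/n(c(1/(-17 + 7))) = 1/1 = 1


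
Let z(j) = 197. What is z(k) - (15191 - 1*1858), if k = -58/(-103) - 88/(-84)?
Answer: -13136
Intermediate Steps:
k = 3484/2163 (k = -58*(-1/103) - 88*(-1/84) = 58/103 + 22/21 = 3484/2163 ≈ 1.6107)
z(k) - (15191 - 1*1858) = 197 - (15191 - 1*1858) = 197 - (15191 - 1858) = 197 - 1*13333 = 197 - 13333 = -13136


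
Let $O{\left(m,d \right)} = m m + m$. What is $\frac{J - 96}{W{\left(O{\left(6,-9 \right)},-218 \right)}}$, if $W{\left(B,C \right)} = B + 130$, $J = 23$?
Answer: $- \frac{73}{172} \approx -0.42442$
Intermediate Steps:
$O{\left(m,d \right)} = m + m^{2}$ ($O{\left(m,d \right)} = m^{2} + m = m + m^{2}$)
$W{\left(B,C \right)} = 130 + B$
$\frac{J - 96}{W{\left(O{\left(6,-9 \right)},-218 \right)}} = \frac{23 - 96}{130 + 6 \left(1 + 6\right)} = \frac{23 - 96}{130 + 6 \cdot 7} = - \frac{73}{130 + 42} = - \frac{73}{172}$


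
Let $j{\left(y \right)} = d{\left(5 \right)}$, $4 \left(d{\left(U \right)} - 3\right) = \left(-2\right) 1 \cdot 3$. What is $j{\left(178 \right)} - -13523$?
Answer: $\frac{27049}{2} \approx 13525.0$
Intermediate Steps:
$d{\left(U \right)} = \frac{3}{2}$ ($d{\left(U \right)} = 3 + \frac{\left(-2\right) 1 \cdot 3}{4} = 3 + \frac{\left(-2\right) 3}{4} = 3 + \frac{1}{4} \left(-6\right) = 3 - \frac{3}{2} = \frac{3}{2}$)
$j{\left(y \right)} = \frac{3}{2}$
$j{\left(178 \right)} - -13523 = \frac{3}{2} - -13523 = \frac{3}{2} + 13523 = \frac{27049}{2}$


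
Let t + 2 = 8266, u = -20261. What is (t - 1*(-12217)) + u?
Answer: 220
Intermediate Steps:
t = 8264 (t = -2 + 8266 = 8264)
(t - 1*(-12217)) + u = (8264 - 1*(-12217)) - 20261 = (8264 + 12217) - 20261 = 20481 - 20261 = 220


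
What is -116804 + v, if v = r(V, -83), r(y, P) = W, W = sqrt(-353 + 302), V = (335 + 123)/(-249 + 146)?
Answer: -116804 + I*sqrt(51) ≈ -1.168e+5 + 7.1414*I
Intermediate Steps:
V = -458/103 (V = 458/(-103) = 458*(-1/103) = -458/103 ≈ -4.4466)
W = I*sqrt(51) (W = sqrt(-51) = I*sqrt(51) ≈ 7.1414*I)
r(y, P) = I*sqrt(51)
v = I*sqrt(51) ≈ 7.1414*I
-116804 + v = -116804 + I*sqrt(51)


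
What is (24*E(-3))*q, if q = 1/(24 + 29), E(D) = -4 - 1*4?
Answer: -192/53 ≈ -3.6226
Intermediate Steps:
E(D) = -8 (E(D) = -4 - 4 = -8)
q = 1/53 ≈ 0.018868
(24*E(-3))*q = (24*(-8))*(1/53) = -192*1/53 = -192/53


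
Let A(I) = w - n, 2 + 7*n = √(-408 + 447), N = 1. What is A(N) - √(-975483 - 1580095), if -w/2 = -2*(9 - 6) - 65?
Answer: 996/7 - √39/7 - I*√2555578 ≈ 141.39 - 1598.6*I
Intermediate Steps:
w = 142 (w = -2*(-2*(9 - 6) - 65) = -2*(-2*3 - 65) = -2*(-6 - 65) = -2*(-71) = 142)
n = -2/7 + √39/7 (n = -2/7 + √(-408 + 447)/7 = -2/7 + √39/7 ≈ 0.60643)
A(I) = 996/7 - √39/7 (A(I) = 142 - (-2/7 + √39/7) = 142 + (2/7 - √39/7) = 996/7 - √39/7)
A(N) - √(-975483 - 1580095) = (996/7 - √39/7) - √(-975483 - 1580095) = (996/7 - √39/7) - √(-2555578) = (996/7 - √39/7) - I*√2555578 = 996/7 - √39/7 - I*√2555578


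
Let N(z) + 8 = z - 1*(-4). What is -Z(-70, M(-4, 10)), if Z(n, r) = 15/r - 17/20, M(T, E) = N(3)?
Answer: 317/20 ≈ 15.850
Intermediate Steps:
N(z) = -4 + z (N(z) = -8 + (z - 1*(-4)) = -8 + (z + 4) = -8 + (4 + z) = -4 + z)
M(T, E) = -1 (M(T, E) = -4 + 3 = -1)
Z(n, r) = -17/20 + 15/r (Z(n, r) = 15/r - 17*1/20 = 15/r - 17/20 = -17/20 + 15/r)
-Z(-70, M(-4, 10)) = -(-17/20 + 15/(-1)) = -(-17/20 + 15*(-1)) = -(-17/20 - 15) = -1*(-317/20) = 317/20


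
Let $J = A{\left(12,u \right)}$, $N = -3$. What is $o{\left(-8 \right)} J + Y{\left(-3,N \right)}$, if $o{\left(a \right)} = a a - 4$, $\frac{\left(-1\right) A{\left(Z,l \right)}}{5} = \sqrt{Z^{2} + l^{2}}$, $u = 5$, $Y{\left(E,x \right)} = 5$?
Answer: $-3895$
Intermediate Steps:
$A{\left(Z,l \right)} = - 5 \sqrt{Z^{2} + l^{2}}$
$o{\left(a \right)} = -4 + a^{2}$ ($o{\left(a \right)} = a^{2} - 4 = -4 + a^{2}$)
$J = -65$ ($J = - 5 \sqrt{12^{2} + 5^{2}} = - 5 \sqrt{144 + 25} = - 5 \sqrt{169} = \left(-5\right) 13 = -65$)
$o{\left(-8 \right)} J + Y{\left(-3,N \right)} = \left(-4 + \left(-8\right)^{2}\right) \left(-65\right) + 5 = \left(-4 + 64\right) \left(-65\right) + 5 = 60 \left(-65\right) + 5 = -3900 + 5 = -3895$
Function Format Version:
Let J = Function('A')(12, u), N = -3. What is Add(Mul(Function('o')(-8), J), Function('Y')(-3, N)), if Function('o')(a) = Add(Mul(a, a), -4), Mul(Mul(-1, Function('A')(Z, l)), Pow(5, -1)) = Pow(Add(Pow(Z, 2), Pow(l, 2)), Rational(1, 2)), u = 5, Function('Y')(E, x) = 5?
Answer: -3895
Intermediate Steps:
Function('A')(Z, l) = Mul(-5, Pow(Add(Pow(Z, 2), Pow(l, 2)), Rational(1, 2)))
Function('o')(a) = Add(-4, Pow(a, 2)) (Function('o')(a) = Add(Pow(a, 2), -4) = Add(-4, Pow(a, 2)))
J = -65 (J = Mul(-5, Pow(Add(Pow(12, 2), Pow(5, 2)), Rational(1, 2))) = Mul(-5, Pow(Add(144, 25), Rational(1, 2))) = Mul(-5, Pow(169, Rational(1, 2))) = Mul(-5, 13) = -65)
Add(Mul(Function('o')(-8), J), Function('Y')(-3, N)) = Add(Mul(Add(-4, Pow(-8, 2)), -65), 5) = Add(Mul(Add(-4, 64), -65), 5) = Add(Mul(60, -65), 5) = Add(-3900, 5) = -3895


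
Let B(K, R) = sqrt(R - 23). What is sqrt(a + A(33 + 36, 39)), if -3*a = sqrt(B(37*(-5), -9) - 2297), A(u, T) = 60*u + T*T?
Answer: sqrt(50949 - 3*sqrt(-2297 + 4*I*sqrt(2)))/3 ≈ 75.24 - 0.10617*I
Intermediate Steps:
A(u, T) = T**2 + 60*u (A(u, T) = 60*u + T**2 = T**2 + 60*u)
B(K, R) = sqrt(-23 + R)
a = -sqrt(-2297 + 4*I*sqrt(2))/3 (a = -sqrt(sqrt(-23 - 9) - 2297)/3 = -sqrt(sqrt(-32) - 2297)/3 = -sqrt(4*I*sqrt(2) - 2297)/3 = -sqrt(-2297 + 4*I*sqrt(2))/3 ≈ -0.019672 - 15.976*I)
sqrt(a + A(33 + 36, 39)) = sqrt(-sqrt(-2297 + 4*I*sqrt(2))/3 + (39**2 + 60*(33 + 36))) = sqrt(-sqrt(-2297 + 4*I*sqrt(2))/3 + (1521 + 60*69)) = sqrt(-sqrt(-2297 + 4*I*sqrt(2))/3 + (1521 + 4140)) = sqrt(-sqrt(-2297 + 4*I*sqrt(2))/3 + 5661) = sqrt(5661 - sqrt(-2297 + 4*I*sqrt(2))/3)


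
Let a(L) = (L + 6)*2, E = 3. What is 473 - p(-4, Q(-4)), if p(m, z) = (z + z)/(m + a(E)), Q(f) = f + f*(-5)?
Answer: 3295/7 ≈ 470.71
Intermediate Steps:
a(L) = 12 + 2*L (a(L) = (6 + L)*2 = 12 + 2*L)
Q(f) = -4*f (Q(f) = f - 5*f = -4*f)
p(m, z) = 2*z/(18 + m) (p(m, z) = (z + z)/(m + (12 + 2*3)) = (2*z)/(m + (12 + 6)) = (2*z)/(m + 18) = (2*z)/(18 + m) = 2*z/(18 + m))
473 - p(-4, Q(-4)) = 473 - 2*(-4*(-4))/(18 - 4) = 473 - 2*16/14 = 473 - 1*16/7 = 473 - 16/7 = 3295/7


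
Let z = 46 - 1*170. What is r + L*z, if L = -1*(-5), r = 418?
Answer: -202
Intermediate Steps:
z = -124 (z = 46 - 170 = -124)
L = 5
r + L*z = 418 + 5*(-124) = 418 - 620 = -202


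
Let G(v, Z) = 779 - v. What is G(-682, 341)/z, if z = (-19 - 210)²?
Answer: 1461/52441 ≈ 0.027860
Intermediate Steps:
z = 52441 (z = (-229)² = 52441)
G(-682, 341)/z = (779 - 1*(-682))/52441 = (779 + 682)*(1/52441) = 1461*(1/52441) = 1461/52441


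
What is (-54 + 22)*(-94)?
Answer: 3008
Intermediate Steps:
(-54 + 22)*(-94) = -32*(-94) = 3008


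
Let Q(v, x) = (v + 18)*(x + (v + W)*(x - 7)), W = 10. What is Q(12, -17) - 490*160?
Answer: -94750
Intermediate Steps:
Q(v, x) = (18 + v)*(x + (-7 + x)*(10 + v)) (Q(v, x) = (v + 18)*(x + (v + 10)*(x - 7)) = (18 + v)*(x + (10 + v)*(-7 + x)) = (18 + v)*(x + (-7 + x)*(10 + v)))
Q(12, -17) - 490*160 = (-1260 - 196*12 - 7*12² + 198*(-17) - 17*12² + 29*12*(-17)) - 490*160 = (-1260 - 2352 - 7*144 - 3366 - 17*144 - 5916) - 78400 = (-1260 - 2352 - 1008 - 3366 - 2448 - 5916) - 78400 = -16350 - 78400 = -94750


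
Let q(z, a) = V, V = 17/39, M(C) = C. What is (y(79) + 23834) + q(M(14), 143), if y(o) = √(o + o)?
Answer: 929543/39 + √158 ≈ 23847.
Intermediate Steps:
V = 17/39 (V = 17*(1/39) = 17/39 ≈ 0.43590)
y(o) = √2*√o (y(o) = √(2*o) = √2*√o)
q(z, a) = 17/39
(y(79) + 23834) + q(M(14), 143) = (√2*√79 + 23834) + 17/39 = (√158 + 23834) + 17/39 = (23834 + √158) + 17/39 = 929543/39 + √158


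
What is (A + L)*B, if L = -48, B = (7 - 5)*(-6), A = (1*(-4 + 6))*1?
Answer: 552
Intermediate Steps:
A = 2 (A = (1*2)*1 = 2*1 = 2)
B = -12 (B = 2*(-6) = -12)
(A + L)*B = (2 - 48)*(-12) = -46*(-12) = 552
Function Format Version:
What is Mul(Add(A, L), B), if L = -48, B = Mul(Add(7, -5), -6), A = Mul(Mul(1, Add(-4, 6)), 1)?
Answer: 552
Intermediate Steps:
A = 2 (A = Mul(Mul(1, 2), 1) = Mul(2, 1) = 2)
B = -12 (B = Mul(2, -6) = -12)
Mul(Add(A, L), B) = Mul(Add(2, -48), -12) = Mul(-46, -12) = 552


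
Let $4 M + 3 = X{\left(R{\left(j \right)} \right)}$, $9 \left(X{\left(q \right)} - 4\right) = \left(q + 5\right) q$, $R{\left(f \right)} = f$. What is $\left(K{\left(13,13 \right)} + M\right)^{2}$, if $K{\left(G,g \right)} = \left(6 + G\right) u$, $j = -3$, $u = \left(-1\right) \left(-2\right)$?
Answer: $\frac{208849}{144} \approx 1450.3$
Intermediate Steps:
$u = 2$
$K{\left(G,g \right)} = 12 + 2 G$ ($K{\left(G,g \right)} = \left(6 + G\right) 2 = 12 + 2 G$)
$X{\left(q \right)} = 4 + \frac{q \left(5 + q\right)}{9}$ ($X{\left(q \right)} = 4 + \frac{\left(q + 5\right) q}{9} = 4 + \frac{\left(5 + q\right) q}{9} = 4 + \frac{q \left(5 + q\right)}{9}$)
$M = \frac{1}{12}$ ($M = - \frac{3}{4} + \frac{4 + \frac{\left(-3\right)^{2}}{9} + \frac{5}{9} \left(-3\right)}{4} = - \frac{3}{4} + \frac{4 + \frac{1}{9} \cdot 9 - \frac{5}{3}}{4} = - \frac{3}{4} + \frac{4 + 1 - \frac{5}{3}}{4} = - \frac{3}{4} + \frac{1}{4} \cdot \frac{10}{3} = - \frac{3}{4} + \frac{5}{6} = \frac{1}{12} \approx 0.083333$)
$\left(K{\left(13,13 \right)} + M\right)^{2} = \left(\left(12 + 2 \cdot 13\right) + \frac{1}{12}\right)^{2} = \left(\left(12 + 26\right) + \frac{1}{12}\right)^{2} = \left(38 + \frac{1}{12}\right)^{2} = \left(\frac{457}{12}\right)^{2} = \frac{208849}{144}$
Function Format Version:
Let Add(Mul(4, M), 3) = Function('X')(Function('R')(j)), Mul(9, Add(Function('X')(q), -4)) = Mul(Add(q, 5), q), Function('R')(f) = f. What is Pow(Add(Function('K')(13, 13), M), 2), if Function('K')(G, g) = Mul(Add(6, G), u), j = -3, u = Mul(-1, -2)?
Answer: Rational(208849, 144) ≈ 1450.3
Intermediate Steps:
u = 2
Function('K')(G, g) = Add(12, Mul(2, G)) (Function('K')(G, g) = Mul(Add(6, G), 2) = Add(12, Mul(2, G)))
Function('X')(q) = Add(4, Mul(Rational(1, 9), q, Add(5, q))) (Function('X')(q) = Add(4, Mul(Rational(1, 9), Mul(Add(q, 5), q))) = Add(4, Mul(Rational(1, 9), Mul(Add(5, q), q))) = Add(4, Mul(Rational(1, 9), Mul(q, Add(5, q)))) = Add(4, Mul(Rational(1, 9), q, Add(5, q))))
M = Rational(1, 12) (M = Add(Rational(-3, 4), Mul(Rational(1, 4), Add(4, Mul(Rational(1, 9), Pow(-3, 2)), Mul(Rational(5, 9), -3)))) = Add(Rational(-3, 4), Mul(Rational(1, 4), Add(4, Mul(Rational(1, 9), 9), Rational(-5, 3)))) = Add(Rational(-3, 4), Mul(Rational(1, 4), Add(4, 1, Rational(-5, 3)))) = Add(Rational(-3, 4), Mul(Rational(1, 4), Rational(10, 3))) = Add(Rational(-3, 4), Rational(5, 6)) = Rational(1, 12) ≈ 0.083333)
Pow(Add(Function('K')(13, 13), M), 2) = Pow(Add(Add(12, Mul(2, 13)), Rational(1, 12)), 2) = Pow(Add(Add(12, 26), Rational(1, 12)), 2) = Pow(Add(38, Rational(1, 12)), 2) = Pow(Rational(457, 12), 2) = Rational(208849, 144)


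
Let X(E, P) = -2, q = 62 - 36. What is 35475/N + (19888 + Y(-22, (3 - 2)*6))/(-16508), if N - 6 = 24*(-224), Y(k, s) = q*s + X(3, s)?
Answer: -5777057/738733 ≈ -7.8202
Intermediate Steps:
q = 26
Y(k, s) = -2 + 26*s (Y(k, s) = 26*s - 2 = -2 + 26*s)
N = -5370 (N = 6 + 24*(-224) = 6 - 5376 = -5370)
35475/N + (19888 + Y(-22, (3 - 2)*6))/(-16508) = 35475/(-5370) + (19888 + (-2 + 26*((3 - 2)*6)))/(-16508) = 35475*(-1/5370) + (19888 + (-2 + 26*(1*6)))*(-1/16508) = -2365/358 + (19888 + (-2 + 26*6))*(-1/16508) = -2365/358 + (19888 + (-2 + 156))*(-1/16508) = -2365/358 + (19888 + 154)*(-1/16508) = -2365/358 + 20042*(-1/16508) = -2365/358 - 10021/8254 = -5777057/738733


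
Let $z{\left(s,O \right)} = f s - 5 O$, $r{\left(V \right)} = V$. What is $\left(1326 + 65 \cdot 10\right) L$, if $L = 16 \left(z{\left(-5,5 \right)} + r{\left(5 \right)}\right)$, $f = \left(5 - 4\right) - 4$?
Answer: $-158080$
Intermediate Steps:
$f = -3$ ($f = 1 - 4 = -3$)
$z{\left(s,O \right)} = - 5 O - 3 s$ ($z{\left(s,O \right)} = - 3 s - 5 O = - 5 O - 3 s$)
$L = -80$ ($L = 16 \left(\left(\left(-5\right) 5 - -15\right) + 5\right) = 16 \left(\left(-25 + 15\right) + 5\right) = 16 \left(-10 + 5\right) = 16 \left(-5\right) = -80$)
$\left(1326 + 65 \cdot 10\right) L = \left(1326 + 65 \cdot 10\right) \left(-80\right) = \left(1326 + 650\right) \left(-80\right) = 1976 \left(-80\right) = -158080$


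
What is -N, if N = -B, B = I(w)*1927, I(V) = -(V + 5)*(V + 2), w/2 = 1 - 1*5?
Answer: -34686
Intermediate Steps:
w = -8 (w = 2*(1 - 1*5) = 2*(1 - 5) = 2*(-4) = -8)
I(V) = -(2 + V)*(5 + V) (I(V) = -(5 + V)*(2 + V) = -(2 + V)*(5 + V))
B = -34686 (B = (-10 - 1*(-8)**2 - 7*(-8))*1927 = (-10 - 1*64 + 56)*1927 = (-10 - 64 + 56)*1927 = -18*1927 = -34686)
N = 34686 (N = -1*(-34686) = 34686)
-N = -1*34686 = -34686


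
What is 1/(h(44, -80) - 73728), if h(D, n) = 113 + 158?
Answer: -1/73457 ≈ -1.3613e-5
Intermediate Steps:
h(D, n) = 271
1/(h(44, -80) - 73728) = 1/(271 - 73728) = 1/(-73457) = -1/73457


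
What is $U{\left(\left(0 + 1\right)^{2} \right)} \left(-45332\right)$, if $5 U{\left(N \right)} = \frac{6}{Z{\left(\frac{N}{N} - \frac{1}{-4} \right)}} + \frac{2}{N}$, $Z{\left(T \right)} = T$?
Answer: $- \frac{1541288}{25} \approx -61652.0$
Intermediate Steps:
$U{\left(N \right)} = \frac{24}{25} + \frac{2}{5 N}$ ($U{\left(N \right)} = \frac{\frac{6}{\frac{N}{N} - \frac{1}{-4}} + \frac{2}{N}}{5} = \frac{\frac{6}{1 - - \frac{1}{4}} + \frac{2}{N}}{5} = \frac{\frac{6}{1 + \frac{1}{4}} + \frac{2}{N}}{5} = \frac{\frac{6}{\frac{5}{4}} + \frac{2}{N}}{5} = \frac{6 \cdot \frac{4}{5} + \frac{2}{N}}{5} = \frac{\frac{24}{5} + \frac{2}{N}}{5} = \frac{24}{25} + \frac{2}{5 N}$)
$U{\left(\left(0 + 1\right)^{2} \right)} \left(-45332\right) = \frac{2 \left(5 + 12 \left(0 + 1\right)^{2}\right)}{25 \left(0 + 1\right)^{2}} \left(-45332\right) = \frac{2 \left(5 + 12 \cdot 1^{2}\right)}{25 \cdot 1^{2}} \left(-45332\right) = \frac{2 \left(5 + 12 \cdot 1\right)}{25 \cdot 1} \left(-45332\right) = \frac{2}{25} \cdot 1 \left(5 + 12\right) \left(-45332\right) = \frac{2}{25} \cdot 1 \cdot 17 \left(-45332\right) = \frac{34}{25} \left(-45332\right) = - \frac{1541288}{25}$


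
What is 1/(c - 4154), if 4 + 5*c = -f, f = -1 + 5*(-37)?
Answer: -5/20588 ≈ -0.00024286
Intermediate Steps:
f = -186 (f = -1 - 185 = -186)
c = 182/5 (c = -4/5 + (-1*(-186))/5 = -4/5 + (1/5)*186 = -4/5 + 186/5 = 182/5 ≈ 36.400)
1/(c - 4154) = 1/(182/5 - 4154) = 1/(-20588/5) = -5/20588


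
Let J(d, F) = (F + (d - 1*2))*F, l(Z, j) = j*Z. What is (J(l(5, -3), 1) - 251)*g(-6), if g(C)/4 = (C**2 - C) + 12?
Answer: -57672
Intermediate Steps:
l(Z, j) = Z*j
J(d, F) = F*(-2 + F + d) (J(d, F) = (F + (d - 2))*F = (F + (-2 + d))*F = (-2 + F + d)*F = F*(-2 + F + d))
g(C) = 48 - 4*C + 4*C**2 (g(C) = 4*((C**2 - C) + 12) = 4*(12 + C**2 - C) = 48 - 4*C + 4*C**2)
(J(l(5, -3), 1) - 251)*g(-6) = (1*(-2 + 1 + 5*(-3)) - 251)*(48 - 4*(-6) + 4*(-6)**2) = (1*(-2 + 1 - 15) - 251)*(48 + 24 + 4*36) = (1*(-16) - 251)*(48 + 24 + 144) = (-16 - 251)*216 = -267*216 = -57672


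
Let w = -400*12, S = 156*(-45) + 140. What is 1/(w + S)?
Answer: -1/11680 ≈ -8.5616e-5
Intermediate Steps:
S = -6880 (S = -7020 + 140 = -6880)
w = -4800 (w = -50*96 = -4800)
1/(w + S) = 1/(-4800 - 6880) = 1/(-11680) = -1/11680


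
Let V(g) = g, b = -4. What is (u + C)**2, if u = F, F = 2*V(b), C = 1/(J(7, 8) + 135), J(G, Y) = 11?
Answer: 1361889/21316 ≈ 63.890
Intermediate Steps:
C = 1/146 (C = 1/(11 + 135) = 1/146 ≈ 0.0068493)
F = -8 (F = 2*(-4) = -8)
u = -8
(u + C)**2 = (-8 + 1/146)**2 = (-1167/146)**2 = 1361889/21316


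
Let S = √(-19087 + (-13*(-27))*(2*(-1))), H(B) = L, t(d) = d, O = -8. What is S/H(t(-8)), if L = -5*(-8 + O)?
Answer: I*√19789/80 ≈ 1.7584*I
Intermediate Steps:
L = 80 (L = -5*(-8 - 8) = -5*(-16) = 80)
H(B) = 80
S = I*√19789 (S = √(-19087 + 351*(-2)) = √(-19087 - 702) = √(-19789) = I*√19789 ≈ 140.67*I)
S/H(t(-8)) = (I*√19789)/80 = (I*√19789)*(1/80) = I*√19789/80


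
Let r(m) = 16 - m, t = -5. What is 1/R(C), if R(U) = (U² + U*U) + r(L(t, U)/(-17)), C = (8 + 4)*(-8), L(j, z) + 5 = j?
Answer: 17/313606 ≈ 5.4208e-5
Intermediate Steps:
L(j, z) = -5 + j
C = -96 (C = 12*(-8) = -96)
R(U) = 262/17 + 2*U² (R(U) = (U² + U*U) + (16 - (-5 - 5)/(-17)) = (U² + U²) + (16 - (-10)*(-1)/17) = 2*U² + (16 - 1*10/17) = 2*U² + (16 - 10/17) = 2*U² + 262/17 = 262/17 + 2*U²)
1/R(C) = 1/(262/17 + 2*(-96)²) = 1/(262/17 + 2*9216) = 1/(262/17 + 18432) = 1/(313606/17) = 17/313606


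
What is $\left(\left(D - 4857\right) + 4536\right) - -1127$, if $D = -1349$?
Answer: $-543$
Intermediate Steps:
$\left(\left(D - 4857\right) + 4536\right) - -1127 = \left(\left(-1349 - 4857\right) + 4536\right) - -1127 = \left(-6206 + 4536\right) + 1127 = -1670 + 1127 = -543$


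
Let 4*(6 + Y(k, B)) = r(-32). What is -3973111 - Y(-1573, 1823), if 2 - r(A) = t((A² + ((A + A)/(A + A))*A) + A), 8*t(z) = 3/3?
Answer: -127139375/32 ≈ -3.9731e+6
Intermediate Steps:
t(z) = ⅛ (t(z) = (3/3)/8 = (3*(⅓))/8 = (⅛)*1 = ⅛)
r(A) = 15/8 (r(A) = 2 - 1*⅛ = 2 - ⅛ = 15/8)
Y(k, B) = -177/32 (Y(k, B) = -6 + (¼)*(15/8) = -6 + 15/32 = -177/32)
-3973111 - Y(-1573, 1823) = -3973111 - 1*(-177/32) = -3973111 + 177/32 = -127139375/32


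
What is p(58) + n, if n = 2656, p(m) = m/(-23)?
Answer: 61030/23 ≈ 2653.5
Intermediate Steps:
p(m) = -m/23 (p(m) = m*(-1/23) = -m/23)
p(58) + n = -1/23*58 + 2656 = -58/23 + 2656 = 61030/23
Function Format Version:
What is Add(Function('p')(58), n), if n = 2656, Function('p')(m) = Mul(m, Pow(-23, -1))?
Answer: Rational(61030, 23) ≈ 2653.5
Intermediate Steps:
Function('p')(m) = Mul(Rational(-1, 23), m) (Function('p')(m) = Mul(m, Rational(-1, 23)) = Mul(Rational(-1, 23), m))
Add(Function('p')(58), n) = Add(Mul(Rational(-1, 23), 58), 2656) = Add(Rational(-58, 23), 2656) = Rational(61030, 23)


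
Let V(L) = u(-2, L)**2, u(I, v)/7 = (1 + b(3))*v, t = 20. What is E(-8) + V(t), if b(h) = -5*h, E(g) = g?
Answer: 3841592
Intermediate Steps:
u(I, v) = -98*v (u(I, v) = 7*((1 - 5*3)*v) = 7*((1 - 15)*v) = 7*(-14*v) = -98*v)
V(L) = 9604*L**2 (V(L) = (-98*L)**2 = 9604*L**2)
E(-8) + V(t) = -8 + 9604*20**2 = -8 + 9604*400 = -8 + 3841600 = 3841592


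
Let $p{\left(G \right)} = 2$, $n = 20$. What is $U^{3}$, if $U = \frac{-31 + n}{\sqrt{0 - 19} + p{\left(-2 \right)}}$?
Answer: $\frac{141086}{12167} - \frac{9317 i \sqrt{19}}{12167} \approx 11.596 - 3.3379 i$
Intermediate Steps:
$U = - \frac{11}{2 + i \sqrt{19}}$ ($U = \frac{-31 + 20}{\sqrt{0 - 19} + 2} = - \frac{11}{\sqrt{-19} + 2} = - \frac{11}{i \sqrt{19} + 2} = - \frac{11}{2 + i \sqrt{19}} \approx -0.95652 + 2.0847 i$)
$U^{3} = \left(- \frac{22}{23} + \frac{11 i \sqrt{19}}{23}\right)^{3}$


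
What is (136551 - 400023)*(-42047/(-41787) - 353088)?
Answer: 1295794483859216/13929 ≈ 9.3028e+10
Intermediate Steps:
(136551 - 400023)*(-42047/(-41787) - 353088) = -263472*(-42047*(-1/41787) - 353088) = -263472*(42047/41787 - 353088) = -263472*(-14754446209/41787) = 1295794483859216/13929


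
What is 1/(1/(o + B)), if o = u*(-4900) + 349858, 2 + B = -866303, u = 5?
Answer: -540947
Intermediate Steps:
B = -866305 (B = -2 - 866303 = -866305)
o = 325358 (o = 5*(-4900) + 349858 = -24500 + 349858 = 325358)
1/(1/(o + B)) = 1/(1/(325358 - 866305)) = 1/(1/(-540947)) = 1/(-1/540947) = -540947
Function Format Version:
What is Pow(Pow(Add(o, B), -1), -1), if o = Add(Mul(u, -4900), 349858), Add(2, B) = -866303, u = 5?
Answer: -540947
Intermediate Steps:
B = -866305 (B = Add(-2, -866303) = -866305)
o = 325358 (o = Add(Mul(5, -4900), 349858) = Add(-24500, 349858) = 325358)
Pow(Pow(Add(o, B), -1), -1) = Pow(Pow(Add(325358, -866305), -1), -1) = Pow(Pow(-540947, -1), -1) = Pow(Rational(-1, 540947), -1) = -540947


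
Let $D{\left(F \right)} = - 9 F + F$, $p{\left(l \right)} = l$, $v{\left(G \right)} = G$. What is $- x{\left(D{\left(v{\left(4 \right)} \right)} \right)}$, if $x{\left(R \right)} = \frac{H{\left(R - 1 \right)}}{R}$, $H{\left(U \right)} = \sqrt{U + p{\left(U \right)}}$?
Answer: $\frac{i \sqrt{66}}{32} \approx 0.25388 i$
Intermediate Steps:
$D{\left(F \right)} = - 8 F$
$H{\left(U \right)} = \sqrt{2} \sqrt{U}$ ($H{\left(U \right)} = \sqrt{U + U} = \sqrt{2 U} = \sqrt{2} \sqrt{U}$)
$x{\left(R \right)} = \frac{\sqrt{2} \sqrt{-1 + R}}{R}$ ($x{\left(R \right)} = \frac{\sqrt{2} \sqrt{R - 1}}{R} = \frac{\sqrt{2} \sqrt{-1 + R}}{R}$)
$- x{\left(D{\left(v{\left(4 \right)} \right)} \right)} = - \frac{\sqrt{-2 + 2 \left(\left(-8\right) 4\right)}}{\left(-8\right) 4} = - \frac{\sqrt{-2 + 2 \left(-32\right)}}{-32} = - \frac{\left(-1\right) \sqrt{-2 - 64}}{32} = - \frac{\left(-1\right) \sqrt{-66}}{32} = - \frac{\left(-1\right) i \sqrt{66}}{32} = \frac{i \sqrt{66}}{32}$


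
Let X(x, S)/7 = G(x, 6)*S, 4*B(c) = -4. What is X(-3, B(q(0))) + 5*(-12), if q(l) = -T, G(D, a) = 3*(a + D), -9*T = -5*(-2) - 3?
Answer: -123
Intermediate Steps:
T = -7/9 (T = -(-5*(-2) - 3)/9 = -(10 - 3)/9 = -⅑*7 = -7/9 ≈ -0.77778)
G(D, a) = 3*D + 3*a (G(D, a) = 3*(D + a) = 3*D + 3*a)
q(l) = 7/9 (q(l) = -1*(-7/9) = 7/9)
B(c) = -1 (B(c) = (¼)*(-4) = -1)
X(x, S) = 7*S*(18 + 3*x) (X(x, S) = 7*((3*x + 3*6)*S) = 7*((3*x + 18)*S) = 7*((18 + 3*x)*S) = 7*(S*(18 + 3*x)) = 7*S*(18 + 3*x))
X(-3, B(q(0))) + 5*(-12) = 21*(-1)*(6 - 3) + 5*(-12) = 21*(-1)*3 - 60 = -63 - 60 = -123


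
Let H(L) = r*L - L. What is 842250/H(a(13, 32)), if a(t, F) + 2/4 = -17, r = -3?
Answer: 84225/7 ≈ 12032.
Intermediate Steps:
a(t, F) = -35/2 (a(t, F) = -½ - 17 = -35/2)
H(L) = -4*L (H(L) = -3*L - L = -4*L)
842250/H(a(13, 32)) = 842250/((-4*(-35/2))) = 842250/70 = 842250*(1/70) = 84225/7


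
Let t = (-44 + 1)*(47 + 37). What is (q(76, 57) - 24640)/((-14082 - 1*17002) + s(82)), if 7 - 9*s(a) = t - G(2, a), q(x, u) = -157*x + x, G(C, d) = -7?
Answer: 6843/5753 ≈ 1.1895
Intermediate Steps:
t = -3612 (t = -43*84 = -3612)
q(x, u) = -156*x
s(a) = 1204/3 (s(a) = 7/9 - (-3612 - 1*(-7))/9 = 7/9 - (-3612 + 7)/9 = 7/9 - ⅑*(-3605) = 7/9 + 3605/9 = 1204/3)
(q(76, 57) - 24640)/((-14082 - 1*17002) + s(82)) = (-156*76 - 24640)/((-14082 - 1*17002) + 1204/3) = (-11856 - 24640)/((-14082 - 17002) + 1204/3) = -36496/(-31084 + 1204/3) = -36496/(-92048/3) = -36496*(-3/92048) = 6843/5753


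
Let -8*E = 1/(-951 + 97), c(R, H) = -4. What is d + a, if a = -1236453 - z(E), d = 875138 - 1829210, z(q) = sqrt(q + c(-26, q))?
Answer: -2190525 - I*sqrt(11668629)/1708 ≈ -2.1905e+6 - 2.0*I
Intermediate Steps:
E = 1/6832 (E = -1/(8*(-951 + 97)) = -1/8/(-854) = -1/8*(-1/854) = 1/6832 ≈ 0.00014637)
z(q) = sqrt(-4 + q) (z(q) = sqrt(q - 4) = sqrt(-4 + q))
d = -954072
a = -1236453 - I*sqrt(11668629)/1708 (a = -1236453 - sqrt(-4 + 1/6832) = -1236453 - sqrt(-27327/6832) = -1236453 - I*sqrt(11668629)/1708 ≈ -1.2365e+6 - 2.0*I)
d + a = -954072 + (-1236453 - I*sqrt(11668629)/1708) = -2190525 - I*sqrt(11668629)/1708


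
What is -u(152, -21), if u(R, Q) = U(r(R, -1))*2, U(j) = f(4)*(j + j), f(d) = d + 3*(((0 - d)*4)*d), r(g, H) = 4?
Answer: 3008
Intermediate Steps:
f(d) = d - 12*d**2 (f(d) = d + 3*((-d*4)*d) = d + 3*((-4*d)*d) = d + 3*(-4*d**2) = d - 12*d**2)
U(j) = -376*j (U(j) = (4*(1 - 12*4))*(j + j) = (4*(1 - 48))*(2*j) = (4*(-47))*(2*j) = -376*j)
u(R, Q) = -3008 (u(R, Q) = -376*4*2 = -1504*2 = -3008)
-u(152, -21) = -1*(-3008) = 3008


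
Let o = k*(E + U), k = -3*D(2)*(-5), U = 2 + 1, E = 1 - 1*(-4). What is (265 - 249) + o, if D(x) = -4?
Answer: -464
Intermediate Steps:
E = 5 (E = 1 + 4 = 5)
U = 3
k = -60 (k = -3*(-4)*(-5) = 12*(-5) = -60)
o = -480 (o = -60*(5 + 3) = -60*8 = -480)
(265 - 249) + o = (265 - 249) - 480 = 16 - 480 = -464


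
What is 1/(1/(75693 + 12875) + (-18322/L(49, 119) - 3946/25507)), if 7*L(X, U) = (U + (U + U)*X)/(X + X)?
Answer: -3802071991608/4056935846341399 ≈ -0.00093718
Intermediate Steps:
L(X, U) = (U + 2*U*X)/(14*X) (L(X, U) = ((U + (U + U)*X)/(X + X))/7 = ((U + (2*U)*X)/((2*X)))/7 = ((U + 2*U*X)*(1/(2*X)))/7 = ((U + 2*U*X)/(2*X))/7 = (U + 2*U*X)/(14*X))
1/(1/(75693 + 12875) + (-18322/L(49, 119) - 3946/25507)) = 1/(1/(75693 + 12875) + (-18322/((1/7)*119 + (1/14)*119/49) - 3946/25507)) = 1/(1/88568 + (-18322/(17 + (1/14)*119*(1/49)) - 3946*1/25507)) = 1/(1/88568 + (-18322/(17 + 17/98) - 3946/25507)) = 1/(1/88568 + (-18322/1683/98 - 3946/25507)) = 1/(1/88568 + (-18322*98/1683 - 3946/25507)) = 1/(1/88568 + (-1795556/1683 - 3946/25507)) = 1/(1/88568 - 45805888010/42928281) = 1/(-4056935846341399/3802071991608) = -3802071991608/4056935846341399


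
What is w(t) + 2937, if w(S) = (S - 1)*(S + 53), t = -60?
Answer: 3364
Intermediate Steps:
w(S) = (-1 + S)*(53 + S)
w(t) + 2937 = (-53 + (-60)² + 52*(-60)) + 2937 = (-53 + 3600 - 3120) + 2937 = 427 + 2937 = 3364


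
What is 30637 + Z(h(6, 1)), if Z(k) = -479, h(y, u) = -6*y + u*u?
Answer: 30158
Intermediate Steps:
h(y, u) = u² - 6*y (h(y, u) = -6*y + u² = u² - 6*y)
30637 + Z(h(6, 1)) = 30637 - 479 = 30158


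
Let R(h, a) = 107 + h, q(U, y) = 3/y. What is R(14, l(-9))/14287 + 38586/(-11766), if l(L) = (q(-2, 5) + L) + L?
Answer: -91642416/28016807 ≈ -3.2710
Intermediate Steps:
l(L) = ⅗ + 2*L (l(L) = (3/5 + L) + L = (3*(⅕) + L) + L = (⅗ + L) + L = ⅗ + 2*L)
R(14, l(-9))/14287 + 38586/(-11766) = (107 + 14)/14287 + 38586/(-11766) = 121*(1/14287) + 38586*(-1/11766) = 121/14287 - 6431/1961 = -91642416/28016807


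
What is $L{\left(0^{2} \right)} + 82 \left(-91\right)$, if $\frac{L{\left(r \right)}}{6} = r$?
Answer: $-7462$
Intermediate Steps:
$L{\left(r \right)} = 6 r$
$L{\left(0^{2} \right)} + 82 \left(-91\right) = 6 \cdot 0^{2} + 82 \left(-91\right) = 6 \cdot 0 - 7462 = 0 - 7462 = -7462$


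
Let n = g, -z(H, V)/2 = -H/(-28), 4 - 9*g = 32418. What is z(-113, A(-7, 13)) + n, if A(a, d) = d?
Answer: -452779/126 ≈ -3593.5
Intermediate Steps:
g = -32414/9 (g = 4/9 - 1/9*32418 = 4/9 - 3602 = -32414/9 ≈ -3601.6)
z(H, V) = -H/14 (z(H, V) = -(-2)*H/(-28) = -(-2)*H*(-1/28) = -(-2)*(-H/28) = -H/14)
n = -32414/9 ≈ -3601.6
z(-113, A(-7, 13)) + n = -1/14*(-113) - 32414/9 = 113/14 - 32414/9 = -452779/126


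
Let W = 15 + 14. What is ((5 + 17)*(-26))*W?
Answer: -16588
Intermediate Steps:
W = 29
((5 + 17)*(-26))*W = ((5 + 17)*(-26))*29 = (22*(-26))*29 = -572*29 = -16588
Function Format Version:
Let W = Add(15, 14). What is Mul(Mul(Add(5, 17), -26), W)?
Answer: -16588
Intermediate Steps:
W = 29
Mul(Mul(Add(5, 17), -26), W) = Mul(Mul(Add(5, 17), -26), 29) = Mul(Mul(22, -26), 29) = Mul(-572, 29) = -16588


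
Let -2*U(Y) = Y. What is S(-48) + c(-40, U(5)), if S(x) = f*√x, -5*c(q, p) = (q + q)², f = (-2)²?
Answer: -1280 + 16*I*√3 ≈ -1280.0 + 27.713*I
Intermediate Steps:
f = 4
U(Y) = -Y/2
c(q, p) = -4*q²/5 (c(q, p) = -(q + q)²/5 = -4*q²/5)
S(x) = 4*√x
S(-48) + c(-40, U(5)) = 4*√(-48) - ⅘*(-40)² = 4*(4*I*√3) - ⅘*1600 = 16*I*√3 - 1280 = -1280 + 16*I*√3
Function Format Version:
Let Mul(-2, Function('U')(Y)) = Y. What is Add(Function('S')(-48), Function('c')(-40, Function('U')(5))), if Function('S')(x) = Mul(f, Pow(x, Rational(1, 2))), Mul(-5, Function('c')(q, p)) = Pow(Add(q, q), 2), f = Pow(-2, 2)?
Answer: Add(-1280, Mul(16, I, Pow(3, Rational(1, 2)))) ≈ Add(-1280.0, Mul(27.713, I))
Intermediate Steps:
f = 4
Function('U')(Y) = Mul(Rational(-1, 2), Y)
Function('c')(q, p) = Mul(Rational(-4, 5), Pow(q, 2)) (Function('c')(q, p) = Mul(Rational(-1, 5), Pow(Add(q, q), 2)) = Mul(Rational(-1, 5), Pow(Mul(2, q), 2)) = Mul(Rational(-1, 5), Mul(4, Pow(q, 2))) = Mul(Rational(-4, 5), Pow(q, 2)))
Function('S')(x) = Mul(4, Pow(x, Rational(1, 2)))
Add(Function('S')(-48), Function('c')(-40, Function('U')(5))) = Add(Mul(4, Pow(-48, Rational(1, 2))), Mul(Rational(-4, 5), Pow(-40, 2))) = Add(Mul(4, Mul(4, I, Pow(3, Rational(1, 2)))), Mul(Rational(-4, 5), 1600)) = Add(Mul(16, I, Pow(3, Rational(1, 2))), -1280) = Add(-1280, Mul(16, I, Pow(3, Rational(1, 2))))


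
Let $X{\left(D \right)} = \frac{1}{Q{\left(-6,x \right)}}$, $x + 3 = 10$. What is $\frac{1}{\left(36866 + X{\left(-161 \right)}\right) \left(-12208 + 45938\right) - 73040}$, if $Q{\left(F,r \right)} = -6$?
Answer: $\frac{3}{3730234555} \approx 8.0424 \cdot 10^{-10}$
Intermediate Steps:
$x = 7$ ($x = -3 + 10 = 7$)
$X{\left(D \right)} = - \frac{1}{6}$ ($X{\left(D \right)} = \frac{1}{-6} = - \frac{1}{6}$)
$\frac{1}{\left(36866 + X{\left(-161 \right)}\right) \left(-12208 + 45938\right) - 73040} = \frac{1}{\left(36866 - \frac{1}{6}\right) \left(-12208 + 45938\right) - 73040} = \frac{1}{\frac{221195}{6} \cdot 33730 - 73040} = \frac{1}{\frac{3730453675}{3} - 73040} = \frac{1}{\frac{3730234555}{3}} = \frac{3}{3730234555}$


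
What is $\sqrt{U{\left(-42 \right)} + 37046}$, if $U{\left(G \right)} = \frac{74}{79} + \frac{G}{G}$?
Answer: $\frac{\sqrt{231216173}}{79} \approx 192.48$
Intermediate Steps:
$U{\left(G \right)} = \frac{153}{79}$ ($U{\left(G \right)} = 74 \cdot \frac{1}{79} + 1 = \frac{74}{79} + 1 = \frac{153}{79}$)
$\sqrt{U{\left(-42 \right)} + 37046} = \sqrt{\frac{153}{79} + 37046} = \sqrt{\frac{2926787}{79}} = \frac{\sqrt{231216173}}{79}$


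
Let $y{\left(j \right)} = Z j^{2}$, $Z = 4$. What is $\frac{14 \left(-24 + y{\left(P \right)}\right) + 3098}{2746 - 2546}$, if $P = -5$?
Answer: $\frac{2081}{100} \approx 20.81$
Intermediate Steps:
$y{\left(j \right)} = 4 j^{2}$
$\frac{14 \left(-24 + y{\left(P \right)}\right) + 3098}{2746 - 2546} = \frac{14 \left(-24 + 4 \left(-5\right)^{2}\right) + 3098}{2746 - 2546} = \frac{14 \left(-24 + 4 \cdot 25\right) + 3098}{200} = \left(14 \left(-24 + 100\right) + 3098\right) \frac{1}{200} = \left(14 \cdot 76 + 3098\right) \frac{1}{200} = \left(1064 + 3098\right) \frac{1}{200} = 4162 \cdot \frac{1}{200} = \frac{2081}{100}$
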